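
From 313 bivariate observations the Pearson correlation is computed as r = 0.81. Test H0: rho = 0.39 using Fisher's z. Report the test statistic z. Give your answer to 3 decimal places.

12.593

Fisher z: atanh(0.81) = 1.127029, atanh(0.39) = 0.411800
z = (z_r − z_0)·√(n−3) = (1.127029 − 0.411800)·√310 = 0.715229 · 17.606817 = 12.593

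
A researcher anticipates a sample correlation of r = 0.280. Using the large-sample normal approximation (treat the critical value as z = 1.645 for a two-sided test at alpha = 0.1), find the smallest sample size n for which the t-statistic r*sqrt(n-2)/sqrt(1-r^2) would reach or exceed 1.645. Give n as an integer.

Need r·√(n−2)/√(1−r²) ≥ 1.645
√(n−2) ≥ 1.645·√(1−0.078400) / 0.280 = 1.645·0.960000 / 0.280 = 5.6400
n−2 ≥ 31.8096  ⇒  n ≥ 33.8096
Smallest integer n = 34

34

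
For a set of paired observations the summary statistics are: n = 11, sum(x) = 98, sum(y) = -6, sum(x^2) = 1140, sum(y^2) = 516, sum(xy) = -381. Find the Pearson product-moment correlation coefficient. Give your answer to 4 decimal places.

S_xy = nΣxy − ΣxΣy = 11·(-381) − 98·(-6) = -4191 − (-588) = -3603
S_xx = nΣx² − (Σx)² = 11·1140 − 98² = 12540 − 9604 = 2936
S_yy = nΣy² − (Σy)² = 11·516 − (-6)² = 5676 − 36 = 5640
r = S_xy / √(S_xx·S_yy) = -3603 / √(2936·5640) = -3603 / √16559040 = -3603 / 4069.2800 = -0.8854

-0.8854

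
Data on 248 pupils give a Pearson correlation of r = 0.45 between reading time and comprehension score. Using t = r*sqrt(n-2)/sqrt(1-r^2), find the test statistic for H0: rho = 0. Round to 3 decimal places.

7.903

1 − r² = 1 − 0.2025 = 0.7975;  √(1−r²) = 0.893029
√(n−2) = √246 = 15.684387
t = r·√(n−2)/√(1−r²) = 0.45 · 15.684387 / 0.893029 = 7.903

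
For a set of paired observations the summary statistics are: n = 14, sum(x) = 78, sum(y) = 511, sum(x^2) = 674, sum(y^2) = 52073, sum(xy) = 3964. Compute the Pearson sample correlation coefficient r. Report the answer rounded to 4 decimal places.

0.3949

S_xy = nΣxy − ΣxΣy = 14·3964 − 78·511 = 55496 − 39858 = 15638
S_xx = nΣx² − (Σx)² = 14·674 − 78² = 9436 − 6084 = 3352
S_yy = nΣy² − (Σy)² = 14·52073 − 511² = 729022 − 261121 = 467901
r = S_xy / √(S_xx·S_yy) = 15638 / √(3352·467901) = 15638 / √1568404152 = 15638 / 39603.0826 = 0.3949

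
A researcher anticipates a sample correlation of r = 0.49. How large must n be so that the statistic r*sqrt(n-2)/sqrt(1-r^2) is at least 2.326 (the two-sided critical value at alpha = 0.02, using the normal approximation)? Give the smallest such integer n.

20

Need r·√(n−2)/√(1−r²) ≥ 2.326
√(n−2) ≥ 2.326·√(1−0.2401) / 0.49 = 2.326·0.871722 / 0.49 = 4.1380
n−2 ≥ 17.1230  ⇒  n ≥ 19.1230
Smallest integer n = 20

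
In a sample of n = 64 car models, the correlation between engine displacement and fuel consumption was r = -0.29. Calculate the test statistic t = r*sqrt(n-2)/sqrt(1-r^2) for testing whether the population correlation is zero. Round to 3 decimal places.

t = r·√(n−2) / √(1−r²) with r = -0.29, n = 64
  = -0.29·√62 / √(1 − 0.0841)
  = -0.29·7.874008 / 0.957027
  = -2.283462 / 0.957027 = -2.386

-2.386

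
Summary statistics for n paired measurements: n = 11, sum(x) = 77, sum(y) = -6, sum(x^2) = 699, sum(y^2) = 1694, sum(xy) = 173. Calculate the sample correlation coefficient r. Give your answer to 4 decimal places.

0.4134

S_xy = nΣxy − ΣxΣy = 11·173 − 77·(-6) = 1903 − (-462) = 2365
S_xx = nΣx² − (Σx)² = 11·699 − 77² = 7689 − 5929 = 1760
S_yy = nΣy² − (Σy)² = 11·1694 − (-6)² = 18634 − 36 = 18598
r = S_xy / √(S_xx·S_yy) = 2365 / √(1760·18598) = 2365 / √32732480 = 2365 / 5721.2306 = 0.4134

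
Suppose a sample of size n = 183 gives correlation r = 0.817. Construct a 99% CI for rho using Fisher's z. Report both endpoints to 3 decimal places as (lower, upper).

(0.742, 0.872)

Fisher z: z_r = atanh(r) = ½·ln((1+0.817)/(1−0.817)) = 1.147728
SE(z) = 1/√(n−3) = 1/√180 = 0.074536
99% ⇒ z* = 2.576; margin = 2.576·0.074536 = 0.192005
CI on z-scale: (0.955723, 1.339733)
Back-transform: tanh(0.955723) = 0.742363, tanh(1.339733) = 0.871608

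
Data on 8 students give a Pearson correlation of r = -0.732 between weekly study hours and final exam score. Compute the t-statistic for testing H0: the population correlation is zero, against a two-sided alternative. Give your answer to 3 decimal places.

-2.632

1 − r² = 1 − 0.535824 = 0.464176;  √(1−r²) = 0.681305
√(n−2) = √6 = 2.449490
t = r·√(n−2)/√(1−r²) = -0.732 · 2.449490 / 0.681305 = -2.632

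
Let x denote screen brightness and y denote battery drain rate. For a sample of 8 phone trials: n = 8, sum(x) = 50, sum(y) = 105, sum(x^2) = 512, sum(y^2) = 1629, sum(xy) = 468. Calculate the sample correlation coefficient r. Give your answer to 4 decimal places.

S_xy = nΣxy − ΣxΣy = 8·468 − 50·105 = 3744 − 5250 = -1506
S_xx = nΣx² − (Σx)² = 8·512 − 50² = 4096 − 2500 = 1596
S_yy = nΣy² − (Σy)² = 8·1629 − 105² = 13032 − 11025 = 2007
r = S_xy / √(S_xx·S_yy) = -1506 / √(1596·2007) = -1506 / √3203172 = -1506 / 1789.7408 = -0.8415

-0.8415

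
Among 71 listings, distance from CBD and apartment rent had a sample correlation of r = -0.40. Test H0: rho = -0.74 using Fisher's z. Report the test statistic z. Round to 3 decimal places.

Fisher z: atanh(-0.40) = -0.423649, atanh(-0.74) = -0.950479
z = (z_r − z_0)·√(n−3) = (-0.423649 − (-0.950479))·√68 = 0.526830 · 8.246211 = 4.344

4.344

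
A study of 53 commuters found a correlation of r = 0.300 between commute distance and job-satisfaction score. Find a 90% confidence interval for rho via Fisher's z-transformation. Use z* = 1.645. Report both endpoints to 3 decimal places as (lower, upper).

z_r = atanh(0.300) = 0.309520;  SE = 1/√(n−3) = 1/√50 = 0.141421
z-limits: 0.309520 ± 1.645·0.141421 = 0.309520 ± 0.232638 = [0.076882, 0.542158]
ρ-limits: (tanh 0.076882, tanh 0.542158) = (0.077, 0.495)

(0.077, 0.495)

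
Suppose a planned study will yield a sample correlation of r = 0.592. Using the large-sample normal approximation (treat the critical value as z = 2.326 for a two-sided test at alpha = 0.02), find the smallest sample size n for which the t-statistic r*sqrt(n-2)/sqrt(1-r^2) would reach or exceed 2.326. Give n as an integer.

13

Need r·√(n−2)/√(1−r²) ≥ 2.326
√(n−2) ≥ 2.326·√(1−0.350464) / 0.592 = 2.326·0.805938 / 0.592 = 3.1666
n−2 ≥ 10.0274  ⇒  n ≥ 12.0274
Smallest integer n = 13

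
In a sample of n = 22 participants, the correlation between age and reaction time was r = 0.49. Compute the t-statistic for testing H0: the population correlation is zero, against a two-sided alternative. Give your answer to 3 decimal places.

t = r·√(n−2) / √(1−r²) with r = 0.49, n = 22
  = 0.49·√20 / √(1 − 0.2401)
  = 0.49·4.472136 / 0.871722
  = 2.191347 / 0.871722 = 2.514

2.514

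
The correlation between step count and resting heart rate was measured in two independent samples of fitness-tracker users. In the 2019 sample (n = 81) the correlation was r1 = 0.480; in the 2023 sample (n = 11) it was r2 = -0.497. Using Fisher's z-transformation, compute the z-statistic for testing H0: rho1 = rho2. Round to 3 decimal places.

2.878

z1 = atanh(0.480) = 0.522984,  z2 = atanh(-0.497) = -0.545314
SE = √(1/(n1−3) + 1/(n2−3)) = √(1/78 + 1/8) = √(0.0128205 + 0.1250000) = √0.1378205 = 0.371242
z = (z1 − z2)/SE = (0.522984 − (-0.545314)) / 0.371242 = 1.068298 / 0.371242 = 2.878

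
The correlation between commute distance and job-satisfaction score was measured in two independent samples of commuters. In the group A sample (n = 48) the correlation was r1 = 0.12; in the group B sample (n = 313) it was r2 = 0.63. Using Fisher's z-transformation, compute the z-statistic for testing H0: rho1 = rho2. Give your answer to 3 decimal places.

z1 = atanh(0.12) = 0.120581,  z2 = atanh(0.63) = 0.741416
SE = √(1/(n1−3) + 1/(n2−3)) = √(1/45 + 1/310) = √(0.0222222 + 0.0032258) = √0.0254480 = 0.159524
z = (z1 − z2)/SE = (0.120581 − 0.741416) / 0.159524 = -0.620835 / 0.159524 = -3.892

-3.892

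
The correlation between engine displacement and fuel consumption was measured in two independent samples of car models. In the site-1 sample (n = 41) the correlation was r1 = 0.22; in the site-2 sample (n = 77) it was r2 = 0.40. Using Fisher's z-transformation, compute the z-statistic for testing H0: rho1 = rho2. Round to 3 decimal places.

z1 = atanh(0.22) = 0.223656,  z2 = atanh(0.40) = 0.423649
SE = √(1/(n1−3) + 1/(n2−3)) = √(1/38 + 1/74) = √(0.0263158 + 0.0135135) = √0.0398293 = 0.199573
z = (z1 − z2)/SE = (0.223656 − 0.423649) / 0.199573 = -0.199993 / 0.199573 = -1.002

-1.002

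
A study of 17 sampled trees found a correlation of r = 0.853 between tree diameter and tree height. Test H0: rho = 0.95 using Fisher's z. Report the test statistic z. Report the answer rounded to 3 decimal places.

-2.113

z_r = atanh(0.853) = 1.267064,  z_0 = atanh(0.95) = 1.831781
SE = 1/√(n−3) = 1/√14 = 0.267261
z = (z_r − z_0)/SE = (1.267064 − 1.831781) / 0.267261 = -0.564717 / 0.267261 = -2.113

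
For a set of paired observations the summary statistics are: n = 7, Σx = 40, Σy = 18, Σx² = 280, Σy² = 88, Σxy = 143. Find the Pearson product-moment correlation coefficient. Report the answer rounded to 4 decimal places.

0.8667

S_xy = nΣxy − ΣxΣy = 7·143 − 40·18 = 1001 − 720 = 281
S_xx = nΣx² − (Σx)² = 7·280 − 40² = 1960 − 1600 = 360
S_yy = nΣy² − (Σy)² = 7·88 − 18² = 616 − 324 = 292
r = S_xy / √(S_xx·S_yy) = 281 / √(360·292) = 281 / √105120 = 281 / 324.2221 = 0.8667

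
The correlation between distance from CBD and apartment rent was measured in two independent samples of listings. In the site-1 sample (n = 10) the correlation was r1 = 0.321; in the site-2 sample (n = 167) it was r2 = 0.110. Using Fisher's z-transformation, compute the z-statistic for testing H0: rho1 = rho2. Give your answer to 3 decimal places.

z1 = atanh(0.321) = 0.332762,  z2 = atanh(0.110) = 0.110447
SE = √(1/(n1−3) + 1/(n2−3)) = √(1/7 + 1/164) = √(0.1428571 + 0.0060976) = √0.1489547 = 0.385946
z = (z1 − z2)/SE = (0.332762 − 0.110447) / 0.385946 = 0.222315 / 0.385946 = 0.576

0.576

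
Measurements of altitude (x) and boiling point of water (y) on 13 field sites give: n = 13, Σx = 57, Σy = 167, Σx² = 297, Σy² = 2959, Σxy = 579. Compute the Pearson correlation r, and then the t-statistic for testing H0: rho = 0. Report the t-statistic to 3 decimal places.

S_xy = nΣxy − ΣxΣy = 13·579 − 57·167 = 7527 − 9519 = -1992
S_xx = nΣx² − (Σx)² = 13·297 − 57² = 3861 − 3249 = 612
S_yy = nΣy² − (Σy)² = 13·2959 − 167² = 38467 − 27889 = 10578
r = S_xy / √(S_xx·S_yy) = -1992 / √(612·10578) = -1992 / √6473736 = -1992 / 2544.3537 = -0.7829
t = r·√(n−2)/√(1−r²) = -0.7829·√11 / √(1−0.612932) = -2.596586 / 0.622148 = -4.174

-4.174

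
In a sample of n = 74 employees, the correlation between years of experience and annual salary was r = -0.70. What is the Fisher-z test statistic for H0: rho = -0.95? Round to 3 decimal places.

z_r = atanh(-0.70) = -0.867301,  z_0 = atanh(-0.95) = -1.831781
SE = 1/√(n−3) = 1/√71 = 0.118678
z = (z_r − z_0)/SE = (-0.867301 − (-1.831781)) / 0.118678 = 0.964480 / 0.118678 = 8.127

8.127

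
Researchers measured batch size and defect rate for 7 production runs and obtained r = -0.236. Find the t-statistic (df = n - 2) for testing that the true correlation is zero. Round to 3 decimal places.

1 − r² = 1 − 0.055696 = 0.944304;  √(1−r²) = 0.971753
√(n−2) = √5 = 2.236068
t = r·√(n−2)/√(1−r²) = -0.236 · 2.236068 / 0.971753 = -0.543

-0.543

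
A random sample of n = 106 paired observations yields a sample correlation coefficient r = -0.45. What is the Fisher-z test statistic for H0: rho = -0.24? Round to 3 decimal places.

-2.435

z_r = atanh(-0.45) = -0.484700,  z_0 = atanh(-0.24) = -0.244774
SE = 1/√(n−3) = 1/√103 = 0.098533
z = (z_r − z_0)/SE = (-0.484700 − (-0.244774)) / 0.098533 = -0.239926 / 0.098533 = -2.435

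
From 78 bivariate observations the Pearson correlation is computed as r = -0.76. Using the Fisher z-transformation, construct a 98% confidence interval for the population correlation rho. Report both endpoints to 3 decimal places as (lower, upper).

(-0.852, -0.622)

z_r = atanh(-0.76) = -0.996215;  SE = 1/√(n−3) = 1/√75 = 0.115470
z-limits: -0.996215 ± 2.326·0.115470 = -0.996215 ± 0.268583 = [-1.264798, -0.727632]
ρ-limits: (tanh -1.264798, tanh -0.727632) = (-0.852, -0.622)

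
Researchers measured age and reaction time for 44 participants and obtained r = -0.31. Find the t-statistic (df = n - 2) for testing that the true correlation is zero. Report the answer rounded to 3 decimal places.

t = r·√(n−2) / √(1−r²) with r = -0.31, n = 44
  = -0.31·√42 / √(1 − 0.0961)
  = -0.31·6.480741 / 0.950737
  = -2.009030 / 0.950737 = -2.113

-2.113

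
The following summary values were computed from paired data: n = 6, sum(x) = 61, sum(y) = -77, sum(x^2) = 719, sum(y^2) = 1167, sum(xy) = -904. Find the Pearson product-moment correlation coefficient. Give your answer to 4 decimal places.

Numerator: nΣxy − (Σx)(Σy) = 6·(-904) − (61)(-77) = -727
Denominator: √[(nΣx²−(Σx)²)(nΣy²−(Σy)²)]
  nΣx²−(Σx)² = 6·719 − 3721 = 593;  nΣy²−(Σy)² = 6·1167 − 5929 = 1073
  √(593·1073) = √636289 = 797.6773
r = -727 / 797.6773 = -0.9114

-0.9114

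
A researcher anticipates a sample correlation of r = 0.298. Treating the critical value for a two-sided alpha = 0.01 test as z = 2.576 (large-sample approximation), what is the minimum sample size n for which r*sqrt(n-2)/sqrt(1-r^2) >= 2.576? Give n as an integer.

71

r√(n−2)/√(1−r²) ≥ 2.576  ⇔  n−2 ≥ (2.576)²·(1−r²)/r²
(1−r²)/r² = (1−0.088804)/0.088804 = 10.2608
n ≥ 2 + 6.635776·10.2608 = 2 + 68.0884 = 70.0884
⌈70.0884⌉ = 71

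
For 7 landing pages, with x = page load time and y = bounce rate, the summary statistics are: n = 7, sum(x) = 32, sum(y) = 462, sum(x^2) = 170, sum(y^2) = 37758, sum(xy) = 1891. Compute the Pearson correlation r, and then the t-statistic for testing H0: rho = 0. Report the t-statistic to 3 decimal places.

-1.406

S_xy = nΣxy − ΣxΣy = 7·1891 − 32·462 = 13237 − 14784 = -1547
S_xx = nΣx² − (Σx)² = 7·170 − 32² = 1190 − 1024 = 166
S_yy = nΣy² − (Σy)² = 7·37758 − 462² = 264306 − 213444 = 50862
r = S_xy / √(S_xx·S_yy) = -1547 / √(166·50862) = -1547 / √8443092 = -1547 / 2905.6999 = -0.5324
t = r·√(n−2)/√(1−r²) = -0.5324·√5 / √(1−0.283450) = -1.190483 / 0.846493 = -1.406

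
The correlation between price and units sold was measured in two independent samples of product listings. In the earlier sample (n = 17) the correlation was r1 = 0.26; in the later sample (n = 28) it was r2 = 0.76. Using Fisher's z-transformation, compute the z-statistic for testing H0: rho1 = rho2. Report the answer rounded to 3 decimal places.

-2.187

Fisher z-transforms: z1 = atanh(0.26) = 0.266108, z2 = atanh(0.76) = 0.996215; difference d = -0.730107
Var(d) = 1/14 + 1/25 = 0.0714286 + 0.0400000 = 0.1114286
z = d/√Var(d) = -0.730107 / √0.1114286 = -0.730107 / 0.333809 = -2.187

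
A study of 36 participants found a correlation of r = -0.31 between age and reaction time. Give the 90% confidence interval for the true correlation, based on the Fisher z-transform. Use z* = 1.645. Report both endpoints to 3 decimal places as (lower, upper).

(-0.542, -0.034)

z_r = atanh(-0.31) = -0.320545;  SE = 1/√(n−3) = 1/√33 = 0.174078
z-limits: -0.320545 ± 1.645·0.174078 = -0.320545 ± 0.286358 = [-0.606903, -0.034187]
ρ-limits: (tanh -0.606903, tanh -0.034187) = (-0.542, -0.034)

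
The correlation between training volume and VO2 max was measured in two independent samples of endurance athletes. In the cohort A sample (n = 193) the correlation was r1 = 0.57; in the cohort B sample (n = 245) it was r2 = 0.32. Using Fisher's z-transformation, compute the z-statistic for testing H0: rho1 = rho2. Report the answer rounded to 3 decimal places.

3.259

Fisher z-transforms: z1 = atanh(0.57) = 0.647523, z2 = atanh(0.32) = 0.331647; difference d = 0.315876
Var(d) = 1/190 + 1/242 = 0.0052632 + 0.0041322 = 0.0093954
z = d/√Var(d) = 0.315876 / √0.0093954 = 0.315876 / 0.096930 = 3.259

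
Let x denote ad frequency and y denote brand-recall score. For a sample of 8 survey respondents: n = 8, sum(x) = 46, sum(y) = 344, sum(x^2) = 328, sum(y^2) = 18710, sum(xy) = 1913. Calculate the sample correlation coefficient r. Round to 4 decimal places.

-0.1303

S_xy = nΣxy − ΣxΣy = 8·1913 − 46·344 = 15304 − 15824 = -520
S_xx = nΣx² − (Σx)² = 8·328 − 46² = 2624 − 2116 = 508
S_yy = nΣy² − (Σy)² = 8·18710 − 344² = 149680 − 118336 = 31344
r = S_xy / √(S_xx·S_yy) = -520 / √(508·31344) = -520 / √15922752 = -520 / 3990.3323 = -0.1303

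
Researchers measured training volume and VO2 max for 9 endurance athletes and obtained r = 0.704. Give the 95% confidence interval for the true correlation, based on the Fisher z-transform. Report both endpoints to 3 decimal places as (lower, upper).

(0.075, 0.932)

Fisher z: z_r = atanh(r) = ½·ln((1+0.704)/(1−0.704)) = 0.875187
SE(z) = 1/√(n−3) = 1/√6 = 0.408248
95% ⇒ z* = 1.960; margin = 1.960·0.408248 = 0.800166
CI on z-scale: (0.075021, 1.675353)
Back-transform: tanh(0.075021) = 0.074881, tanh(1.675353) = 0.932256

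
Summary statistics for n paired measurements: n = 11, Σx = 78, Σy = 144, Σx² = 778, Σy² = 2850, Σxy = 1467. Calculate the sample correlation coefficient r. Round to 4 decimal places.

Numerator: nΣxy − (Σx)(Σy) = 11·1467 − (78)(144) = 4905
Denominator: √[(nΣx²−(Σx)²)(nΣy²−(Σy)²)]
  nΣx²−(Σx)² = 11·778 − 6084 = 2474;  nΣy²−(Σy)² = 11·2850 − 20736 = 10614
  √(2474·10614) = √26259036 = 5124.3571
r = 4905 / 5124.3571 = 0.9572

0.9572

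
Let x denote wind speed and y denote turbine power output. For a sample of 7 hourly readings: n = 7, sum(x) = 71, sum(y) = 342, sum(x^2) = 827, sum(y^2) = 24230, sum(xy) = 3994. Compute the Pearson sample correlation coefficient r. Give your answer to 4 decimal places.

0.5858

Numerator: nΣxy − (Σx)(Σy) = 7·3994 − (71)(342) = 3676
Denominator: √[(nΣx²−(Σx)²)(nΣy²−(Σy)²)]
  nΣx²−(Σx)² = 7·827 − 5041 = 748;  nΣy²−(Σy)² = 7·24230 − 116964 = 52646
  √(748·52646) = √39379208 = 6275.2855
r = 3676 / 6275.2855 = 0.5858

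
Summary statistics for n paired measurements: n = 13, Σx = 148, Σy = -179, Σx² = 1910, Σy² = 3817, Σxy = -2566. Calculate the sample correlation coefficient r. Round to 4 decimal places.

-0.9573

Numerator: nΣxy − (Σx)(Σy) = 13·(-2566) − (148)(-179) = -6866
Denominator: √[(nΣx²−(Σx)²)(nΣy²−(Σy)²)]
  nΣx²−(Σx)² = 13·1910 − 21904 = 2926;  nΣy²−(Σy)² = 13·3817 − 32041 = 17580
  √(2926·17580) = √51439080 = 7172.1043
r = -6866 / 7172.1043 = -0.9573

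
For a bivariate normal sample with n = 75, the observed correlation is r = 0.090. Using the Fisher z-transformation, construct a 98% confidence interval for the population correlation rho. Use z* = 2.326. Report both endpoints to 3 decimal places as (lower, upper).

(-0.182, 0.349)

z_r = atanh(0.090) = 0.090244;  SE = 1/√(n−3) = 1/√72 = 0.117851
z-limits: 0.090244 ± 2.326·0.117851 = 0.090244 ± 0.274121 = [-0.183877, 0.364365]
ρ-limits: (tanh -0.183877, tanh 0.364365) = (-0.182, 0.349)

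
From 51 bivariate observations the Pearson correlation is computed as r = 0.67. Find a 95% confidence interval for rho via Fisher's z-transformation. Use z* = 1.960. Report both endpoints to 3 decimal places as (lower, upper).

(0.484, 0.798)

z_r = atanh(0.67) = 0.810743;  SE = 1/√(n−3) = 1/√48 = 0.144338
z-limits: 0.810743 ± 1.960·0.144338 = 0.810743 ± 0.282902 = [0.527841, 1.093645]
ρ-limits: (tanh 0.527841, tanh 1.093645) = (0.484, 0.798)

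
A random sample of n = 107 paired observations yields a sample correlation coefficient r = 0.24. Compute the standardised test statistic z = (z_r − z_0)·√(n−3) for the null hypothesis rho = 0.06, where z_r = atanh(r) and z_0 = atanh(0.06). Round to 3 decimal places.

1.884

Fisher z: atanh(0.24) = 0.244774, atanh(0.06) = 0.060072
z = (z_r − z_0)·√(n−3) = (0.244774 − 0.060072)·√104 = 0.184702 · 10.198039 = 1.884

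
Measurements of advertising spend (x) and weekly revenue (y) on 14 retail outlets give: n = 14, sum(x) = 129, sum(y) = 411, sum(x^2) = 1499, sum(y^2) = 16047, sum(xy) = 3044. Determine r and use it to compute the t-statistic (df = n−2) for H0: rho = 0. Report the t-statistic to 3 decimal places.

-3.114

Numerator: nΣxy − (Σx)(Σy) = 14·3044 − (129)(411) = -10403
Denominator: √[(nΣx²−(Σx)²)(nΣy²−(Σy)²)]
  nΣx²−(Σx)² = 14·1499 − 16641 = 4345;  nΣy²−(Σy)² = 14·16047 − 168921 = 55737
  √(4345·55737) = √242177265 = 15562.0457
r = -10403 / 15562.0457 = -0.6685
t = r·√(n−2)/√(1−r²) = -0.6685·√12 / √(1−0.446892) = -2.315752 / 0.743712 = -3.114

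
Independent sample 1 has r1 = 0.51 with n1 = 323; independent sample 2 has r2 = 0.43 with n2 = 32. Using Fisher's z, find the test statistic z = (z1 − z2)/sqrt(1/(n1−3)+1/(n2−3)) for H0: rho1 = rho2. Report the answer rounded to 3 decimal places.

z1 = atanh(0.51) = 0.562730,  z2 = atanh(0.43) = 0.459897
SE = √(1/(n1−3) + 1/(n2−3)) = √(1/320 + 1/29) = √(0.0031250 + 0.0344828) = √0.0376078 = 0.193927
z = (z1 − z2)/SE = (0.562730 − 0.459897) / 0.193927 = 0.102833 / 0.193927 = 0.530

0.530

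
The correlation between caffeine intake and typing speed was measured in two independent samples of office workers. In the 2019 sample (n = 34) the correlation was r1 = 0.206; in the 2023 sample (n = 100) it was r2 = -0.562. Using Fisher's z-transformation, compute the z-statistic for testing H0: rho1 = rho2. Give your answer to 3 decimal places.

4.094

Fisher z-transforms: z1 = atanh(0.206) = 0.208990, z2 = atanh(-0.562) = -0.635752; difference d = 0.844742
Var(d) = 1/31 + 1/97 = 0.0322581 + 0.0103093 = 0.0425674
z = d/√Var(d) = 0.844742 / √0.0425674 = 0.844742 / 0.206319 = 4.094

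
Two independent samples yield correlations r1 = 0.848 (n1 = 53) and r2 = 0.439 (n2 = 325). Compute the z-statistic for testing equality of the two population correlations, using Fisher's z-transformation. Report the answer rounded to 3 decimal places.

5.118

z1 = atanh(0.848) = 1.248989,  z2 = atanh(0.439) = 0.470991
SE = √(1/(n1−3) + 1/(n2−3)) = √(1/50 + 1/322) = √(0.0200000 + 0.0031056) = √0.0231056 = 0.152005
z = (z1 − z2)/SE = (1.248989 − 0.470991) / 0.152005 = 0.777998 / 0.152005 = 5.118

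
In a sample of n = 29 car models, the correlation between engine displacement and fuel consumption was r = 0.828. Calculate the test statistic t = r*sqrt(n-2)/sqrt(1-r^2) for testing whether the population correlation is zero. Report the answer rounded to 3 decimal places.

7.673

t = r·√(n−2) / √(1−r²) with r = 0.828, n = 29
  = 0.828·√27 / √(1 − 0.685584)
  = 0.828·5.196152 / 0.560728
  = 4.302414 / 0.560728 = 7.673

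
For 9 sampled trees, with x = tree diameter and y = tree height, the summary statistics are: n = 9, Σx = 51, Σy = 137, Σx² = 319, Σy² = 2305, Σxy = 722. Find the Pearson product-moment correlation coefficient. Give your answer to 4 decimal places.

Numerator: nΣxy − (Σx)(Σy) = 9·722 − (51)(137) = -489
Denominator: √[(nΣx²−(Σx)²)(nΣy²−(Σy)²)]
  nΣx²−(Σx)² = 9·319 − 2601 = 270;  nΣy²−(Σy)² = 9·2305 − 18769 = 1976
  √(270·1976) = √533520 = 730.4245
r = -489 / 730.4245 = -0.6695

-0.6695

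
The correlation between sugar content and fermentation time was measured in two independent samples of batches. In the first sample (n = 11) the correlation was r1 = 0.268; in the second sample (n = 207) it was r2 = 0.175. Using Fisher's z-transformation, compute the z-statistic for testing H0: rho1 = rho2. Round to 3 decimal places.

0.272

Fisher z-transforms: z1 = atanh(0.268) = 0.274708, z2 = atanh(0.175) = 0.176820; difference d = 0.097888
Var(d) = 1/8 + 1/204 = 0.1250000 + 0.0049020 = 0.1299020
z = d/√Var(d) = 0.097888 / √0.1299020 = 0.097888 / 0.360419 = 0.272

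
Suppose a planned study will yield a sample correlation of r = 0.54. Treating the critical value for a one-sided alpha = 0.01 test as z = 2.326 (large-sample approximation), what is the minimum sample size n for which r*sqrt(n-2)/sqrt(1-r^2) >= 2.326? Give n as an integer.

16

r√(n−2)/√(1−r²) ≥ 2.326  ⇔  n−2 ≥ (2.326)²·(1−r²)/r²
(1−r²)/r² = (1−0.2916)/0.2916 = 2.4294
n ≥ 2 + 5.410276·2.4294 = 2 + 13.1437 = 15.1437
⌈15.1437⌉ = 16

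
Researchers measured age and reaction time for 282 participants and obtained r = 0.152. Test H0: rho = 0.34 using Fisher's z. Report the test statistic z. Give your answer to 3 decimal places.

z_r = atanh(0.152) = 0.153187,  z_0 = atanh(0.34) = 0.354093
SE = 1/√(n−3) = 1/√279 = 0.059868
z = (z_r − z_0)/SE = (0.153187 − 0.354093) / 0.059868 = -0.200906 / 0.059868 = -3.356

-3.356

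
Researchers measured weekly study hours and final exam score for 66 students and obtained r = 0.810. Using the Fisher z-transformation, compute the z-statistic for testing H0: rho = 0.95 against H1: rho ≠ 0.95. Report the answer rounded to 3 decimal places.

-5.594

z_r = atanh(0.810) = 1.127029,  z_0 = atanh(0.95) = 1.831781
SE = 1/√(n−3) = 1/√63 = 0.125988
z = (z_r − z_0)/SE = (1.127029 − 1.831781) / 0.125988 = -0.704752 / 0.125988 = -5.594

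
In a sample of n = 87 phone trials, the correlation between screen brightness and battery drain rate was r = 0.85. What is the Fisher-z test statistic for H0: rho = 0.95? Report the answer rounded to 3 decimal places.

Fisher z: atanh(0.85) = 1.256153, atanh(0.95) = 1.831781
z = (z_r − z_0)·√(n−3) = (1.256153 − 1.831781)·√84 = -0.575628 · 9.165151 = -5.276

-5.276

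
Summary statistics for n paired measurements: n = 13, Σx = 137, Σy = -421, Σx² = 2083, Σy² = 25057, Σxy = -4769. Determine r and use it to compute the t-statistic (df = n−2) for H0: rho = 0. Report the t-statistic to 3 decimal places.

S_xy = nΣxy − ΣxΣy = 13·(-4769) − 137·(-421) = -61997 − (-57677) = -4320
S_xx = nΣx² − (Σx)² = 13·2083 − 137² = 27079 − 18769 = 8310
S_yy = nΣy² − (Σy)² = 13·25057 − (-421)² = 325741 − 177241 = 148500
r = S_xy / √(S_xx·S_yy) = -4320 / √(8310·148500) = -4320 / √1234035000 = -4320 / 35128.8343 = -0.1230
t = r·√(n−2)/√(1−r²) = -0.1230·√11 / √(1−0.015129) = -0.407945 / 0.992407 = -0.411

-0.411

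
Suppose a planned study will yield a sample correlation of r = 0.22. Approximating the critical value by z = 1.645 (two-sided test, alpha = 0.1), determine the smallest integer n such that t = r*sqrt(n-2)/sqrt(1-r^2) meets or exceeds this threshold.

r√(n−2)/√(1−r²) ≥ 1.645  ⇔  n−2 ≥ (1.645)²·(1−r²)/r²
(1−r²)/r² = (1−0.0484)/0.0484 = 19.6612
n ≥ 2 + 2.706025·19.6612 = 2 + 53.2037 = 55.2037
⌈55.2037⌉ = 56

56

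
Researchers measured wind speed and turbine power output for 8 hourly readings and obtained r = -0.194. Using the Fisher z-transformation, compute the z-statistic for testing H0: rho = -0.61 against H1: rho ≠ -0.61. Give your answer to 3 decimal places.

1.146

Fisher z: atanh(-0.194) = -0.196490, atanh(-0.61) = -0.708921
z = (z_r − z_0)·√(n−3) = (-0.196490 − (-0.708921))·√5 = 0.512431 · 2.236068 = 1.146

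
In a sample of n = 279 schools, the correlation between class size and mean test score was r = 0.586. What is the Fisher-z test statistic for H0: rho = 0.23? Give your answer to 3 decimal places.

Fisher z: atanh(0.586) = 0.671552, atanh(0.23) = 0.234189
z = (z_r − z_0)·√(n−3) = (0.671552 − 0.234189)·√276 = 0.437363 · 16.613248 = 7.266

7.266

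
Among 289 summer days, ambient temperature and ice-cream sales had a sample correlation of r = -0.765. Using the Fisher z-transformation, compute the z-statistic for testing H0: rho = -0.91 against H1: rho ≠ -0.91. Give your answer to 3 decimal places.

Fisher z: atanh(-0.765) = -1.008160, atanh(-0.91) = -1.527524
z = (z_r − z_0)·√(n−3) = (-1.008160 − (-1.527524))·√286 = 0.519364 · 16.911535 = 8.783

8.783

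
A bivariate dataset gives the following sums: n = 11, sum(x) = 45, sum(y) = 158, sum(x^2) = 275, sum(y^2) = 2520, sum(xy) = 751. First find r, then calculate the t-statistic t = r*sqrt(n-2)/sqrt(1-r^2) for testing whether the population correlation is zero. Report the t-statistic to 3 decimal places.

2.886

Numerator: nΣxy − (Σx)(Σy) = 11·751 − (45)(158) = 1151
Denominator: √[(nΣx²−(Σx)²)(nΣy²−(Σy)²)]
  nΣx²−(Σx)² = 11·275 − 2025 = 1000;  nΣy²−(Σy)² = 11·2520 − 24964 = 2756
  √(1000·2756) = √2756000 = 1660.1205
r = 1151 / 1660.1205 = 0.6933
t = r·√(n−2)/√(1−r²) = 0.6933·√9 / √(1−0.480665) = 2.079900 / 0.720649 = 2.886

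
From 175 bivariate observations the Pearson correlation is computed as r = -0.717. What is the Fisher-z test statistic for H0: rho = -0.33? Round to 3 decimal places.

Fisher z: atanh(-0.717) = -0.901443, atanh(-0.33) = -0.342828
z = (z_r − z_0)·√(n−3) = (-0.901443 − (-0.342828))·√172 = -0.558615 · 13.114877 = -7.326

-7.326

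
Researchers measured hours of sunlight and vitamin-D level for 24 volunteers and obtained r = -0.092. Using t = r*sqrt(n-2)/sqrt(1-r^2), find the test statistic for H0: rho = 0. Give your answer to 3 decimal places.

t = r·√(n−2) / √(1−r²) with r = -0.092, n = 24
  = -0.092·√22 / √(1 − 0.008464)
  = -0.092·4.690416 / 0.995759
  = -0.431518 / 0.995759 = -0.433

-0.433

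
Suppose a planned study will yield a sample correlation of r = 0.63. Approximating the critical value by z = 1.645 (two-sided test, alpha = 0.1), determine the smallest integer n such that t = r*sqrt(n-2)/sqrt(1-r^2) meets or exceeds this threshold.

7

r√(n−2)/√(1−r²) ≥ 1.645  ⇔  n−2 ≥ (1.645)²·(1−r²)/r²
(1−r²)/r² = (1−0.3969)/0.3969 = 1.5195
n ≥ 2 + 2.706025·1.5195 = 2 + 4.1118 = 6.1118
⌈6.1118⌉ = 7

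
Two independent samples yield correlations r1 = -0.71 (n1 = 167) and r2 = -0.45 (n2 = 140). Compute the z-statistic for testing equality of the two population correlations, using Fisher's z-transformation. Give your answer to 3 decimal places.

-3.477

z1 = atanh(-0.71) = -0.887184,  z2 = atanh(-0.45) = -0.484700
SE = √(1/(n1−3) + 1/(n2−3)) = √(1/164 + 1/137) = √(0.0060976 + 0.0072993) = √0.0133969 = 0.115745
z = (z1 − z2)/SE = (-0.887184 − (-0.484700)) / 0.115745 = -0.402484 / 0.115745 = -3.477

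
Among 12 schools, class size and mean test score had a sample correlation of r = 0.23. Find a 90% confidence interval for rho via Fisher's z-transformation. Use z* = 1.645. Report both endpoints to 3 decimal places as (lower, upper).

(-0.304, 0.654)

z_r = atanh(0.23) = 0.234189;  SE = 1/√(n−3) = 1/√9 = 0.333333
z-limits: 0.234189 ± 1.645·0.333333 = 0.234189 ± 0.548333 = [-0.314144, 0.782522]
ρ-limits: (tanh -0.314144, tanh 0.782522) = (-0.304, 0.654)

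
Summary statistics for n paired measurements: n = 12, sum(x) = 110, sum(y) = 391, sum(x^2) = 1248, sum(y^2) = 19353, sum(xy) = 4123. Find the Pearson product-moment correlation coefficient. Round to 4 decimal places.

Numerator: nΣxy − (Σx)(Σy) = 12·4123 − (110)(391) = 6466
Denominator: √[(nΣx²−(Σx)²)(nΣy²−(Σy)²)]
  nΣx²−(Σx)² = 12·1248 − 12100 = 2876;  nΣy²−(Σy)² = 12·19353 − 152881 = 79355
  √(2876·79355) = √228224980 = 15107.1169
r = 6466 / 15107.1169 = 0.4280

0.4280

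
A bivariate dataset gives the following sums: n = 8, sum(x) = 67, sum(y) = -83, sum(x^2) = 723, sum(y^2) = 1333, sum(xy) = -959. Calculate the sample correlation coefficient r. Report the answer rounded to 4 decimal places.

S_xy = nΣxy − ΣxΣy = 8·(-959) − 67·(-83) = -7672 − (-5561) = -2111
S_xx = nΣx² − (Σx)² = 8·723 − 67² = 5784 − 4489 = 1295
S_yy = nΣy² − (Σy)² = 8·1333 − (-83)² = 10664 − 6889 = 3775
r = S_xy / √(S_xx·S_yy) = -2111 / √(1295·3775) = -2111 / √4888625 = -2111 / 2211.0235 = -0.9548

-0.9548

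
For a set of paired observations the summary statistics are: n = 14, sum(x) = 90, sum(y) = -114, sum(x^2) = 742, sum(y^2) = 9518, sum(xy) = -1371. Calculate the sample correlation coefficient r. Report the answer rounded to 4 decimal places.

S_xy = nΣxy − ΣxΣy = 14·(-1371) − 90·(-114) = -19194 − (-10260) = -8934
S_xx = nΣx² − (Σx)² = 14·742 − 90² = 10388 − 8100 = 2288
S_yy = nΣy² − (Σy)² = 14·9518 − (-114)² = 133252 − 12996 = 120256
r = S_xy / √(S_xx·S_yy) = -8934 / √(2288·120256) = -8934 / √275145728 = -8934 / 16587.5172 = -0.5386

-0.5386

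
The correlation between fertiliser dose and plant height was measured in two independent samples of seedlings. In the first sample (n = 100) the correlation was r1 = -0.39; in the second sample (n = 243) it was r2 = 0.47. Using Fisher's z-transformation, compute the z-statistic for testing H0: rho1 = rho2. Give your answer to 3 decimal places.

-7.662

z1 = atanh(-0.39) = -0.411800,  z2 = atanh(0.47) = 0.510070
SE = √(1/(n1−3) + 1/(n2−3)) = √(1/97 + 1/240) = √(0.0103093 + 0.0041667) = √0.0144760 = 0.120316
z = (z1 − z2)/SE = (-0.411800 − 0.510070) / 0.120316 = -0.921870 / 0.120316 = -7.662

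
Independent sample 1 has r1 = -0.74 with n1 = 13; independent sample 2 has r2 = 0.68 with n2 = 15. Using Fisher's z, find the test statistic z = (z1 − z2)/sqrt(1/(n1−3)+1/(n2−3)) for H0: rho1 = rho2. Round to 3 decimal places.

z1 = atanh(-0.74) = -0.950479,  z2 = atanh(0.68) = 0.829114
SE = √(1/(n1−3) + 1/(n2−3)) = √(1/10 + 1/12) = √(0.1000000 + 0.0833333) = √0.1833333 = 0.428174
z = (z1 − z2)/SE = (-0.950479 − 0.829114) / 0.428174 = -1.779593 / 0.428174 = -4.156

-4.156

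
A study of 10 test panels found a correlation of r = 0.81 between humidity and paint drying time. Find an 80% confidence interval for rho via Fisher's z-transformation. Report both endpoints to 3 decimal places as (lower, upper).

(0.567, 0.923)

Fisher z: z_r = atanh(r) = ½·ln((1+0.81)/(1−0.81)) = 1.127029
SE(z) = 1/√(n−3) = 1/√7 = 0.377964
80% ⇒ z* = 1.282; margin = 1.282·0.377964 = 0.484550
CI on z-scale: (0.642479, 1.611579)
Back-transform: tanh(0.642479) = 0.566585, tanh(1.611579) = 0.923393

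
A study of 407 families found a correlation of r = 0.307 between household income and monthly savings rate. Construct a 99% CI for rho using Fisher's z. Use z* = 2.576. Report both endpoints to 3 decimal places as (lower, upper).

(0.187, 0.418)

Fisher z: z_r = atanh(r) = ½·ln((1+0.307)/(1−0.307)) = 0.317230
SE(z) = 1/√(n−3) = 1/√404 = 0.049752
99% ⇒ z* = 2.576; margin = 2.576·0.049752 = 0.128161
CI on z-scale: (0.189069, 0.445391)
Back-transform: tanh(0.189069) = 0.186848, tanh(0.445391) = 0.418103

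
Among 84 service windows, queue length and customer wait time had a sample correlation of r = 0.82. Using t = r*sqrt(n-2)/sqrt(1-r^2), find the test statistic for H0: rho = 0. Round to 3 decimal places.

12.973

1 − r² = 1 − 0.6724 = 0.3276;  √(1−r²) = 0.572364
√(n−2) = √82 = 9.055385
t = r·√(n−2)/√(1−r²) = 0.82 · 9.055385 / 0.572364 = 12.973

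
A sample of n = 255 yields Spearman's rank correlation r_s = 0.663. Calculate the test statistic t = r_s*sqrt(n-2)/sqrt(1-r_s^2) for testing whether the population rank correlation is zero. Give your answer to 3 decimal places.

1 − r_s² = 1 − 0.439569 = 0.560431;  √(1−r_s²) = 0.748619
√(n−2) = √253 = 15.905974
t = r_s·√(n−2)/√(1−r_s²) = 0.663 · 15.905974 / 0.748619 = 14.087

14.087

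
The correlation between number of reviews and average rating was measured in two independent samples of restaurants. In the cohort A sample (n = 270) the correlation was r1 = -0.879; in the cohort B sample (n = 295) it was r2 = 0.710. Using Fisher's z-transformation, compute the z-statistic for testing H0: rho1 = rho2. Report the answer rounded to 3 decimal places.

z1 = atanh(-0.879) = -1.371352,  z2 = atanh(0.710) = 0.887184
SE = √(1/(n1−3) + 1/(n2−3)) = √(1/267 + 1/292) = √(0.0037453 + 0.0034247) = √0.0071700 = 0.084676
z = (z1 − z2)/SE = (-1.371352 − 0.887184) / 0.084676 = -2.258536 / 0.084676 = -26.673

-26.673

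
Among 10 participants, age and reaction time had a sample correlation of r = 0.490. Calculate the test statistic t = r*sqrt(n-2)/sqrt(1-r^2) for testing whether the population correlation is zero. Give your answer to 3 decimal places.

1.590

1 − r² = 1 − 0.240100 = 0.759900;  √(1−r²) = 0.871722
√(n−2) = √8 = 2.828427
t = r·√(n−2)/√(1−r²) = 0.490 · 2.828427 / 0.871722 = 1.590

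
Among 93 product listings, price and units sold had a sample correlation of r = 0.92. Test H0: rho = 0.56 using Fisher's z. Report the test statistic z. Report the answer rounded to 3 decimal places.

9.071

z_r = atanh(0.92) = 1.589027,  z_0 = atanh(0.56) = 0.632833
SE = 1/√(n−3) = 1/√90 = 0.105409
z = (z_r − z_0)/SE = (1.589027 − 0.632833) / 0.105409 = 0.956194 / 0.105409 = 9.071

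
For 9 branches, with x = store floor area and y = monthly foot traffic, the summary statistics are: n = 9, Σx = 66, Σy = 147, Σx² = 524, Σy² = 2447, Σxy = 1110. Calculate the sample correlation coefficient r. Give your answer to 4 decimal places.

Numerator: nΣxy − (Σx)(Σy) = 9·1110 − (66)(147) = 288
Denominator: √[(nΣx²−(Σx)²)(nΣy²−(Σy)²)]
  nΣx²−(Σx)² = 9·524 − 4356 = 360;  nΣy²−(Σy)² = 9·2447 − 21609 = 414
  √(360·414) = √149040 = 386.0570
r = 288 / 386.0570 = 0.7460

0.7460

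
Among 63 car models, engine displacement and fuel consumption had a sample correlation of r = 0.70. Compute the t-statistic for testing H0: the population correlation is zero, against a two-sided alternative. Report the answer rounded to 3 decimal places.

t = r·√(n−2) / √(1−r²) with r = 0.70, n = 63
  = 0.70·√61 / √(1 − 0.4900)
  = 0.70·7.810250 / 0.714143
  = 5.467175 / 0.714143 = 7.656

7.656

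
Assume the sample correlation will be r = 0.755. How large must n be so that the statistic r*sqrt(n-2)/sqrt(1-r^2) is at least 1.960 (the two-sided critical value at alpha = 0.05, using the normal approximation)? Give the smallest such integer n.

5

Need r·√(n−2)/√(1−r²) ≥ 1.960
√(n−2) ≥ 1.960·√(1−0.570025) / 0.755 = 1.960·0.655725 / 0.755 = 1.7023
n−2 ≥ 2.8978  ⇒  n ≥ 4.8978
Smallest integer n = 5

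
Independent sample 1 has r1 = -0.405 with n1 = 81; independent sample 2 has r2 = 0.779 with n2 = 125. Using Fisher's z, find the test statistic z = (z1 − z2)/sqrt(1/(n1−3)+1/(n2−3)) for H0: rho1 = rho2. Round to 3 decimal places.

-10.157

Fisher z-transforms: z1 = atanh(-0.405) = -0.429616, z2 = atanh(0.779) = 1.042822; difference d = -1.472438
Var(d) = 1/78 + 1/122 = 0.0128205 + 0.0081967 = 0.0210172
z = d/√Var(d) = -1.472438 / √0.0210172 = -1.472438 / 0.144973 = -10.157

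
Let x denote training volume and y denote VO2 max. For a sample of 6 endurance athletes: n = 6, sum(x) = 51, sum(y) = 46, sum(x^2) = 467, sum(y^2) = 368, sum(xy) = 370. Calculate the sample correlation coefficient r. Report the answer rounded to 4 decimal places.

S_xy = nΣxy − ΣxΣy = 6·370 − 51·46 = 2220 − 2346 = -126
S_xx = nΣx² − (Σx)² = 6·467 − 51² = 2802 − 2601 = 201
S_yy = nΣy² − (Σy)² = 6·368 − 46² = 2208 − 2116 = 92
r = S_xy / √(S_xx·S_yy) = -126 / √(201·92) = -126 / √18492 = -126 / 135.9853 = -0.9266

-0.9266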